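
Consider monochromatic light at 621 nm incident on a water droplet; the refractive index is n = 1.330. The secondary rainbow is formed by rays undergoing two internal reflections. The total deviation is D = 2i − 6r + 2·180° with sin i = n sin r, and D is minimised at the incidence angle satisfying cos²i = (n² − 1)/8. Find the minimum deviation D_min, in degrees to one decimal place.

cos²i = (1.76890 − 1)/8 = 0.09611; i = arccos(0.31002) = 71.940°.
sin r = sin 71.940°/1.330 = 0.71483; r = 45.630°.
D_min = 2·71.940° − 6·45.630° + 360° = 230.101°.

230.1°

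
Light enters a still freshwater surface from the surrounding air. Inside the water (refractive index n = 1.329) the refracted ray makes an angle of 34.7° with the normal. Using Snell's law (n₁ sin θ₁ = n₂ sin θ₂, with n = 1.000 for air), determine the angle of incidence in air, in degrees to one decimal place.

Snell: sin θ_i = n · sin θ_r = 1.329 × sin 34.7° = 1.329 × 0.5693 = 0.7566.
θ_i = arcsin(0.7566) = 49.16°.

49.2°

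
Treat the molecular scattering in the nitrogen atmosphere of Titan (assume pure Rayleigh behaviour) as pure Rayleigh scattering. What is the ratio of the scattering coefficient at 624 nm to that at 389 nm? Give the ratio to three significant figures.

Rayleigh scattering ∝ λ⁻⁴, so the ratio of coefficients is the inverse fourth power of the wavelength ratio.
σ(624)/σ(389) = (389/624)⁴ = (0.6234)⁴ = 0.151.

0.151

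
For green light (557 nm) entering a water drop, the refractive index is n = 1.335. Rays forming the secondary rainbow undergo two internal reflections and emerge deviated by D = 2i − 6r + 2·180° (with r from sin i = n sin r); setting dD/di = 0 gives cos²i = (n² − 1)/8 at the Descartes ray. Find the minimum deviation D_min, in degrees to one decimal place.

231.4°

cos²i = (1.78222 − 1)/8 = 0.09778; i = arccos(0.31269) = 71.778°.
sin r = sin 71.778°/1.335 = 0.71150; r = 45.357°.
D_min = 2·71.778° − 6·45.357° + 360° = 231.414°.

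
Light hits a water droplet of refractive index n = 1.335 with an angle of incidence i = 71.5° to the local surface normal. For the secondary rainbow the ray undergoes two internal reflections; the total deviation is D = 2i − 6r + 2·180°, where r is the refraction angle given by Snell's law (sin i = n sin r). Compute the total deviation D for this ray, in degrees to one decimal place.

sin r = sin 71.5° / 1.335 = 0.9483/1.335 = 0.7104; r = 45.26°.
D = 2·71.5° − 6·45.26° + 2·180° = 143.00° − 271.58° + 360° = 231.42°.

231.4°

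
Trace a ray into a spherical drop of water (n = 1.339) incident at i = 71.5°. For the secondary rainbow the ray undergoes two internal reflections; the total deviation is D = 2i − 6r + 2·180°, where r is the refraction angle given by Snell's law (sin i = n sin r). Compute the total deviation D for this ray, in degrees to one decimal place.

sin r = sin 71.5° / 1.339 = 0.9483/1.339 = 0.7082; r = 45.09°.
D = 2·71.5° − 6·45.09° + 2·180° = 143.00° − 270.55° + 360° = 232.45°.

232.5°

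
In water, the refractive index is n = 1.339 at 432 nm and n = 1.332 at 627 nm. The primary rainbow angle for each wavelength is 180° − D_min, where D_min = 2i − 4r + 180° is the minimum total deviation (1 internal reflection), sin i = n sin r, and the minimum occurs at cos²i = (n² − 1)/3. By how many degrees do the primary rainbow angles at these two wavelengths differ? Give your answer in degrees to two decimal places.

1.01°

At 432 nm (n = 1.339): cos²i = 0.26431 → i = 59.062°, r = 39.834°, D_min = 138.786°, rainbow angle = 41.214°.
At 627 nm (n = 1.332): cos²i = 0.25807 → i = 59.469°, r = 40.290°, D_min = 137.776°, rainbow angle = 42.224°.
Angular width = |41.214° − 42.224°| = 1.010°.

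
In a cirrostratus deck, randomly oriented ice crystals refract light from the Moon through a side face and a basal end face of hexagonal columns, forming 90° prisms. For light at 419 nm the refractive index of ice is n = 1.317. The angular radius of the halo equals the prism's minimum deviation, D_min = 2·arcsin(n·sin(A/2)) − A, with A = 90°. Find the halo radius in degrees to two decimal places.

n·sin(A/2) = 1.317 × sin 45° = 1.317 × 0.7071 = 0.9313.
D_min = 2·arcsin(0.9313) − 90° = 2 × 68.632° − 90° = 47.264°.

47.26°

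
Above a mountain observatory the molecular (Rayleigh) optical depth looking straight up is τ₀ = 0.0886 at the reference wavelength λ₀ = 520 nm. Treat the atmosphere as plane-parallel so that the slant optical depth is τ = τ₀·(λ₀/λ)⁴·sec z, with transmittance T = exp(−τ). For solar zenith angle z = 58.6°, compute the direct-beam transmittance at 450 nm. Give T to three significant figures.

sec 58.6° = 1.9194.
τ = 0.0886 × (520/450)⁴ × 1.9194 = 0.0886 × 1.7830 × 1.9194 = 0.3032.
T = exp(−0.3032) = 0.7384.

0.738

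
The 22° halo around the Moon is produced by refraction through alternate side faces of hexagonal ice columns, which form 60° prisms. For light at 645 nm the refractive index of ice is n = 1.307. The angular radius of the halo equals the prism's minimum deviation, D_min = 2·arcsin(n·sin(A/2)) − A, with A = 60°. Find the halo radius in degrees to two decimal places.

21.61°

n·sin(A/2) = 1.307 × sin 30° = 1.307 × 0.5000 = 0.6535.
D_min = 2·arcsin(0.6535) − 60° = 2 × 40.806° − 60° = 21.612°.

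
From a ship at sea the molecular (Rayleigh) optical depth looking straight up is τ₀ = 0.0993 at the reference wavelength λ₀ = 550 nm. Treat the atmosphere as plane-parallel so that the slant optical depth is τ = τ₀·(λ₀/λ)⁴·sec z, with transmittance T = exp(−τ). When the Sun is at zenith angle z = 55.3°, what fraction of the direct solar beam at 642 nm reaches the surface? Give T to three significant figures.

0.910

sec 55.3° = 1.7566.
τ = 0.0993 × (550/642)⁴ × 1.7566 = 0.0993 × 0.5387 × 1.7566 = 0.0940.
T = exp(−0.0940) = 0.9103.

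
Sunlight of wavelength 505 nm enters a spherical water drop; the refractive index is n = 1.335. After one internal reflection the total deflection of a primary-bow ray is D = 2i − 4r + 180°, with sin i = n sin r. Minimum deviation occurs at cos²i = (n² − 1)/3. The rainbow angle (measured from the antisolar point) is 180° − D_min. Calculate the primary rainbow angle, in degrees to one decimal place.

41.8°

cos²i = (1.78222 − 1)/3 = 0.26074; i = arccos(0.51063) = 59.294°.
sin r = sin 59.294°/1.335 = 0.64405; r = 40.094°.
D_min = 2·59.294° − 4·40.094° + 180° = 138.212°.
Rainbow angle = 180° − D_min = 41.788°.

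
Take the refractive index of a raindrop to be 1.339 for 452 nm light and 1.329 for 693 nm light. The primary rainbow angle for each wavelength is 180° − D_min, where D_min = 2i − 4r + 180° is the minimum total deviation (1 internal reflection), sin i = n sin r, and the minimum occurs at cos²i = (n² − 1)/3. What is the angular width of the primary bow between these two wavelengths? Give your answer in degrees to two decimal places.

At 452 nm (n = 1.339): cos²i = 0.26431 → i = 59.062°, r = 39.834°, D_min = 138.786°, rainbow angle = 41.214°.
At 693 nm (n = 1.329): cos²i = 0.25541 → i = 59.643°, r = 40.487°, D_min = 137.337°, rainbow angle = 42.663°.
Angular width = |41.214° − 42.663°| = 1.450°.

1.45°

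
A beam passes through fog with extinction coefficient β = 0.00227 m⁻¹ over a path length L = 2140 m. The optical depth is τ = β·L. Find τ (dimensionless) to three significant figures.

4.86

τ = β·L = 0.00227 × 2140 = 4.8578.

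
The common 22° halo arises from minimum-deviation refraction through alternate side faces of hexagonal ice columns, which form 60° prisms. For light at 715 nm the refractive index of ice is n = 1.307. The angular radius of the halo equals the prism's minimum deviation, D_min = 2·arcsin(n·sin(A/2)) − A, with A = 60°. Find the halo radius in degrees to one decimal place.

21.6°

n·sin(A/2) = 1.307 × sin 30° = 1.307 × 0.5000 = 0.6535.
D_min = 2·arcsin(0.6535) − 60° = 2 × 40.806° − 60° = 21.612°.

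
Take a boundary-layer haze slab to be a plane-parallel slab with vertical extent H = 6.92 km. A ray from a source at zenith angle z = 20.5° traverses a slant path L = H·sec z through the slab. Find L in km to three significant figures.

7.39 km

sec z = 1/cos 20.5° = 1.0676.
L = 6.92 × 1.0676 = 7.388 km.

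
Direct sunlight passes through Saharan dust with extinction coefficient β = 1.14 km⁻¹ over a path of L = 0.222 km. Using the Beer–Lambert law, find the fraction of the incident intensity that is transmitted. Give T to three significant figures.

τ = β·L = 1.14 × 0.222 = 0.2531.
T = exp(−0.2531) = 0.7764.

0.776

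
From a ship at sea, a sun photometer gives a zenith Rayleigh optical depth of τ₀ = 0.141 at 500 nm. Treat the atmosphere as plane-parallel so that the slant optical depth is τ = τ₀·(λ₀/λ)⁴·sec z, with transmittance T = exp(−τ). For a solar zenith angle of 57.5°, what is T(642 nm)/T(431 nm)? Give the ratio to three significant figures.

Airmass: sec 57.5° = 1.8612.
τ(642 nm) = 0.141 × (500/642)⁴ × 1.8612 = 0.141 × 0.3679 × 1.8612 = 0.0965.
τ(431 nm) = 0.141 × (500/431)⁴ × 1.8612 = 0.141 × 1.8112 × 1.8612 = 0.4753.
T(642)/T(431) = exp(τ_B − τ_A) = exp(0.3788) = 1.4605.

1.46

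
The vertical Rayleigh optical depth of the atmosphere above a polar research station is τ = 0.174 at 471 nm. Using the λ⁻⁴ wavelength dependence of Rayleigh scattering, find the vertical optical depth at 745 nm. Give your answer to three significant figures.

τ(745 nm) = τ(471 nm) × (471/745)⁴ = 0.174 × (0.6322)⁴ = 0.174 × 0.1598 = 0.0278.

0.0278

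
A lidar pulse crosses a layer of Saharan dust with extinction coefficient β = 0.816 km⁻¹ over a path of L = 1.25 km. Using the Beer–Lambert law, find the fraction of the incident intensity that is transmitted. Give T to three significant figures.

τ = β·L = 0.816 × 1.25 = 1.0200.
T = exp(−1.0200) = 0.3606.

0.361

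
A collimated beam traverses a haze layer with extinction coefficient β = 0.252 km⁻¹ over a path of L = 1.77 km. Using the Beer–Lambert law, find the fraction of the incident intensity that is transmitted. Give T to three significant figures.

τ = β·L = 0.252 × 1.77 = 0.4460.
T = exp(−0.4460) = 0.6402.

0.640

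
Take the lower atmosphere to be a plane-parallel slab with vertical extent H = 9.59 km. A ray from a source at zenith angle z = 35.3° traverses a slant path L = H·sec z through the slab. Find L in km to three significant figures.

sec z = 1/cos 35.3° = 1.2253.
L = 9.59 × 1.2253 = 11.750 km.

11.8 km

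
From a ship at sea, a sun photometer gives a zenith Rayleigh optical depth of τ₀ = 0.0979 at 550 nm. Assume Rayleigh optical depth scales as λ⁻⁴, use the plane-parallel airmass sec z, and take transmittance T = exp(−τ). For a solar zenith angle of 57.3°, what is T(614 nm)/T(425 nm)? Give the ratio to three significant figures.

1.48

Airmass: sec 57.3° = 1.8510.
τ(614 nm) = 0.0979 × (550/614)⁴ × 1.8510 = 0.0979 × 0.6438 × 1.8510 = 0.1167.
τ(425 nm) = 0.0979 × (550/425)⁴ × 1.8510 = 0.0979 × 2.8048 × 1.8510 = 0.5083.
T(614)/T(425) = exp(τ_B − τ_A) = exp(0.3916) = 1.4793.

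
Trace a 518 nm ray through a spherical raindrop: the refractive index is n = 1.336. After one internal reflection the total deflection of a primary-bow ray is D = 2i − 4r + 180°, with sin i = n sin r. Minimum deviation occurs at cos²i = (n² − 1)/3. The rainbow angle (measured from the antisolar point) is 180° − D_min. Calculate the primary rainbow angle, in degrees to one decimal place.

41.6°

cos²i = (1.78490 − 1)/3 = 0.26163; i = arccos(0.51150) = 59.236°.
sin r = sin 59.236°/1.336 = 0.64318; r = 40.029°.
D_min = 2·59.236° − 4·40.029° + 180° = 138.356°.
Rainbow angle = 180° − D_min = 41.644°.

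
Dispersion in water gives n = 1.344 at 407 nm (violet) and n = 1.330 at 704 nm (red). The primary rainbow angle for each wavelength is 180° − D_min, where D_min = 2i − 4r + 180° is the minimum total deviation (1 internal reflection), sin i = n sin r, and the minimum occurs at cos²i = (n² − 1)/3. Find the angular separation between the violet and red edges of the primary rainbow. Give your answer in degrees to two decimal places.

At 407 nm (n = 1.344): cos²i = 0.26878 → i = 58.772°, r = 39.512°, D_min = 139.495°, rainbow angle = 40.505°.
At 704 nm (n = 1.330): cos²i = 0.25630 → i = 59.585°, r = 40.422°, D_min = 137.484°, rainbow angle = 42.516°.
Angular width = |40.505° − 42.516°| = 2.011°.

2.01°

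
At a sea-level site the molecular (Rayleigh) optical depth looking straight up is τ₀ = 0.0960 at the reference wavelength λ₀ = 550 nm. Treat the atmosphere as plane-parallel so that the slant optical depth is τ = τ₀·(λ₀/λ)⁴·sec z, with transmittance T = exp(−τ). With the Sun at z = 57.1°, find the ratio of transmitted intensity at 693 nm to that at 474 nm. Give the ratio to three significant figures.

Airmass: sec 57.1° = 1.8410.
τ(693 nm) = 0.0960 × (550/693)⁴ × 1.8410 = 0.0960 × 0.3968 × 1.8410 = 0.0701.
τ(474 nm) = 0.0960 × (550/474)⁴ × 1.8410 = 0.0960 × 1.8127 × 1.8410 = 0.3204.
T(693)/T(474) = exp(τ_B − τ_A) = exp(0.2503) = 1.2844.

1.28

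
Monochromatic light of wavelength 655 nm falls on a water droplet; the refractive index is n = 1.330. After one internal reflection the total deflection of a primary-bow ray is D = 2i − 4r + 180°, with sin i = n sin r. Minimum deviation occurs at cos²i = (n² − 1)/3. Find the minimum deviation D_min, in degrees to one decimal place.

137.5°

cos²i = (1.76890 − 1)/3 = 0.25630; i = arccos(0.50626) = 59.585°.
sin r = sin 59.585°/1.330 = 0.64841; r = 40.422°.
D_min = 2·59.585° − 4·40.422° + 180° = 137.484°.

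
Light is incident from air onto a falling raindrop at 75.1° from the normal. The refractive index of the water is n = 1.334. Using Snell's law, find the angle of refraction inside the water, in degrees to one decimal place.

46.4°

Snell: sin θ_r = sin θ_i / n = sin 75.1° / 1.334 = 0.9664 / 1.334 = 0.7244.
θ_r = arcsin(0.7244) = 46.42°.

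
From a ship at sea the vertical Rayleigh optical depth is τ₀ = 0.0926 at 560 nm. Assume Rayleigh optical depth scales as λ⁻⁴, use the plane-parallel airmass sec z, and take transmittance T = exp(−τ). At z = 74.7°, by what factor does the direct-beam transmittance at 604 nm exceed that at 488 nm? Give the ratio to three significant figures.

Airmass: sec 74.7° = 3.7897.
τ(604 nm) = 0.0926 × (560/604)⁴ × 3.7897 = 0.0926 × 0.7389 × 3.7897 = 0.2593.
τ(488 nm) = 0.0926 × (560/488)⁴ × 3.7897 = 0.0926 × 1.7341 × 3.7897 = 0.6085.
T(604)/T(488) = exp(τ_B − τ_A) = exp(0.3492) = 1.4180.

1.42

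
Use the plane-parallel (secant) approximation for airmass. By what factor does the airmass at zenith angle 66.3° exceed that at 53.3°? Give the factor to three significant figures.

X(66.3°)/X(53.3°) = sec 66.3° / sec 53.3° = cos 53.3° / cos 66.3° = 0.5976/0.4019 = 1.4868.

1.49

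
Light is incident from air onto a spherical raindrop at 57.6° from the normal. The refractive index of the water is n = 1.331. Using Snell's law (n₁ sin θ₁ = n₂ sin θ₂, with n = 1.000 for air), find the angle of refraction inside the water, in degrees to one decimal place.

39.4°

Snell: sin θ_r = sin θ_i / n = sin 57.6° / 1.331 = 0.8443 / 1.331 = 0.6344.
θ_r = arcsin(0.6344) = 39.37°.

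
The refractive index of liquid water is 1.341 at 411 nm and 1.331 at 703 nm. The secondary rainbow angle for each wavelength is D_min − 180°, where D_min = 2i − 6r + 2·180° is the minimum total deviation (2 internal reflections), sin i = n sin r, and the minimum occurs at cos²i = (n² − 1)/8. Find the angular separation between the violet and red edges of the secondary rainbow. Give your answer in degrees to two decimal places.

2.60°

At 411 nm (n = 1.341): cos²i = 0.09979 → i = 71.586°, r = 45.034°, D_min = 232.966°, rainbow angle = 52.966°.
At 703 nm (n = 1.331): cos²i = 0.09645 → i = 71.907°, r = 45.575°, D_min = 230.365°, rainbow angle = 50.365°.
Angular width = |52.966° − 50.365°| = 2.601°.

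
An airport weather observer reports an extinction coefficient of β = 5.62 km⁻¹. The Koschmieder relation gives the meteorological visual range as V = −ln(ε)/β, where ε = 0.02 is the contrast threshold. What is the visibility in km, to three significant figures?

0.696 km

V = −ln(0.02) / 5.62 = 3.912 / 5.62 = 0.6961 km.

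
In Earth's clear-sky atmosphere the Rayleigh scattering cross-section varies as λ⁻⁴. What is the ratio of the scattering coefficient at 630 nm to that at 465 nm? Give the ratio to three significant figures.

0.297

Rayleigh scattering ∝ λ⁻⁴, so the ratio of coefficients is the inverse fourth power of the wavelength ratio.
σ(630)/σ(465) = (465/630)⁴ = (0.7381)⁴ = 0.2968.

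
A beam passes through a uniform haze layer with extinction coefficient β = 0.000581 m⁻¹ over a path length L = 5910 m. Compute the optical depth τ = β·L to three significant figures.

τ = β·L = 0.000581 × 5910 = 3.4337.

3.43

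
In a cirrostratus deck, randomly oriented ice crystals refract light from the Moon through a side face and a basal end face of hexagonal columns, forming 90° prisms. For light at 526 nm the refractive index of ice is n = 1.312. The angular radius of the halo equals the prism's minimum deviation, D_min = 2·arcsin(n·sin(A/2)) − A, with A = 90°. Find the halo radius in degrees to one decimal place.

n·sin(A/2) = 1.312 × sin 45° = 1.312 × 0.7071 = 0.9277.
D_min = 2·arcsin(0.9277) − 90° = 2 × 68.083° − 90° = 46.166°.

46.2°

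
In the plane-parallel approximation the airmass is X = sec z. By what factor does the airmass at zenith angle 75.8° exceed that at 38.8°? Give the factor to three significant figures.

3.18

X(75.8°)/X(38.8°) = sec 75.8° / sec 38.8° = cos 38.8° / cos 75.8° = 0.7793/0.2453 = 3.1770.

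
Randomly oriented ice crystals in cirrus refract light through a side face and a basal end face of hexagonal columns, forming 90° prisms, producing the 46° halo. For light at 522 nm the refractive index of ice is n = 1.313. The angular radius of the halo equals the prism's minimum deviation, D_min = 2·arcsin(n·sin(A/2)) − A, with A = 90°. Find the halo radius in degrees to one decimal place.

46.4°

n·sin(A/2) = 1.313 × sin 45° = 1.313 × 0.7071 = 0.9284.
D_min = 2·arcsin(0.9284) − 90° = 2 × 68.192° − 90° = 46.383°.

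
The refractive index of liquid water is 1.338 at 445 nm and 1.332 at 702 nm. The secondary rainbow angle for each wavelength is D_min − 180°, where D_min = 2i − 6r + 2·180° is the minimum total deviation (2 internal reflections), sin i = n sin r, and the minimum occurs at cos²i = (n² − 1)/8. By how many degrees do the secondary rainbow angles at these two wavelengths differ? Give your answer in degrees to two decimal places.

1.56°

At 445 nm (n = 1.338): cos²i = 0.09878 → i = 71.682°, r = 45.195°, D_min = 232.193°, rainbow angle = 52.193°.
At 702 nm (n = 1.332): cos²i = 0.09678 → i = 71.875°, r = 45.520°, D_min = 230.628°, rainbow angle = 50.628°.
Angular width = |52.193° − 50.628°| = 1.564°.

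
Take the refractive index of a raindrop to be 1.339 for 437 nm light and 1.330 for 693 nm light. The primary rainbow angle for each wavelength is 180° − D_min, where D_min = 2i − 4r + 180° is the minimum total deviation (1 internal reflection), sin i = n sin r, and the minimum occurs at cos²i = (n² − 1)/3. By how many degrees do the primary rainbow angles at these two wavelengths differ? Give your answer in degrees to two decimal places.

At 437 nm (n = 1.339): cos²i = 0.26431 → i = 59.062°, r = 39.834°, D_min = 138.786°, rainbow angle = 41.214°.
At 693 nm (n = 1.330): cos²i = 0.25630 → i = 59.585°, r = 40.422°, D_min = 137.484°, rainbow angle = 42.516°.
Angular width = |41.214° − 42.516°| = 1.303°.

1.30°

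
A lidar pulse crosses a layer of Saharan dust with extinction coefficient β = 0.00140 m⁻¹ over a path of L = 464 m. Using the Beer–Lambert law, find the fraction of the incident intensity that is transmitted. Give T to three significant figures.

τ = β·L = 0.00140 × 464 = 0.6496.
T = exp(−0.6496) = 0.5223.

0.522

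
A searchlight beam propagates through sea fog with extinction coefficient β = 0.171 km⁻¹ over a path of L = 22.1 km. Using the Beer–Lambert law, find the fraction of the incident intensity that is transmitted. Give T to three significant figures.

τ = β·L = 0.171 × 22.1 = 3.7791.
T = exp(−3.7791) = 0.0228.

0.0228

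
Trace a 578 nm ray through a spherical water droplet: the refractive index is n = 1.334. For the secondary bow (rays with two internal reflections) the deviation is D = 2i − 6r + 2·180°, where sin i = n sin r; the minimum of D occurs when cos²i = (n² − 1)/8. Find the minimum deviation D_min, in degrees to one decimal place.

231.2°

cos²i = (1.77956 − 1)/8 = 0.09744; i = arccos(0.31216) = 71.810°.
sin r = sin 71.810°/1.334 = 0.71217; r = 45.411°.
D_min = 2·71.810° − 6·45.411° + 360° = 231.153°.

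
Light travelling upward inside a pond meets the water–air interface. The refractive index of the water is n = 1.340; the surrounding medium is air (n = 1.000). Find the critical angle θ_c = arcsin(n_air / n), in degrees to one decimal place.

48.3°

sin θ_c = n_air / n = 1.000 / 1.340 = 0.7463.
θ_c = arcsin(0.7463) = 48.27°.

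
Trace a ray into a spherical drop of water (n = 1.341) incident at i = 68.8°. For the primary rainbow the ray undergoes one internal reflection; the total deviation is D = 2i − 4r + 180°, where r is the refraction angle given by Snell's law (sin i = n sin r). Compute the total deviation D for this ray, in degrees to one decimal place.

141.4°

sin r = sin 68.8° / 1.341 = 0.9323/1.341 = 0.6952; r = 44.05°.
D = 2·68.8° − 4·44.05° + 180° = 137.60° − 176.19° + 180° = 141.41°.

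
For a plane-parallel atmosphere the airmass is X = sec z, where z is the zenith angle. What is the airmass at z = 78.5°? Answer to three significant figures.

5.02

X = sec z = 1/cos 78.5° = 1/0.1994 = 5.0159.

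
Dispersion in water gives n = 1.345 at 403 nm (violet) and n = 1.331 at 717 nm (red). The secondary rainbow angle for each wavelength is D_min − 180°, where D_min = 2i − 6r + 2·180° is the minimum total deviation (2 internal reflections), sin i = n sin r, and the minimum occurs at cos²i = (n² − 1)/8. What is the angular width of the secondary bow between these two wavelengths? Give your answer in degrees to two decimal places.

3.62°

At 403 nm (n = 1.345): cos²i = 0.10113 → i = 71.458°, r = 44.821°, D_min = 233.987°, rainbow angle = 53.987°.
At 717 nm (n = 1.331): cos²i = 0.09645 → i = 71.907°, r = 45.575°, D_min = 230.365°, rainbow angle = 50.365°.
Angular width = |53.987° − 50.365°| = 3.622°.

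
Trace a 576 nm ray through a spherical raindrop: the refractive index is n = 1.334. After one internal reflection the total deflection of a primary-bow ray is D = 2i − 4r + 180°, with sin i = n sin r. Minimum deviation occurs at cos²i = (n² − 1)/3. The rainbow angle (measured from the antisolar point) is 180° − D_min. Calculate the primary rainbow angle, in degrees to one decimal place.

41.9°

cos²i = (1.77956 − 1)/3 = 0.25985; i = arccos(0.50976) = 59.352°.
sin r = sin 59.352°/1.334 = 0.64492; r = 40.159°.
D_min = 2·59.352° − 4·40.159° + 180° = 138.067°.
Rainbow angle = 180° − D_min = 41.933°.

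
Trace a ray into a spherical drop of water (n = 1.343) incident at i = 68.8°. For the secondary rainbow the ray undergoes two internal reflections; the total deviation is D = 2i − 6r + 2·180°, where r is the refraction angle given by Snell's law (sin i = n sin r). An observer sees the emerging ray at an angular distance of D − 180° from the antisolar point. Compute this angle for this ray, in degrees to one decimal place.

sin r = sin 68.8° / 1.343 = 0.9323/1.343 = 0.6942; r = 43.96°.
D = 2·68.8° − 6·43.96° + 2·180° = 137.60° − 263.79° + 360° = 233.81°.
Angle from antisolar point = D − 180° = 53.81°.

53.8°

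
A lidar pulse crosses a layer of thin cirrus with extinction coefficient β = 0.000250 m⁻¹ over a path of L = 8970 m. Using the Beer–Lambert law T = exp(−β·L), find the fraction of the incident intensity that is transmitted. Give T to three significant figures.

τ = β·L = 0.000250 × 8970 = 2.2425.
T = exp(−2.2425) = 0.1062.

0.106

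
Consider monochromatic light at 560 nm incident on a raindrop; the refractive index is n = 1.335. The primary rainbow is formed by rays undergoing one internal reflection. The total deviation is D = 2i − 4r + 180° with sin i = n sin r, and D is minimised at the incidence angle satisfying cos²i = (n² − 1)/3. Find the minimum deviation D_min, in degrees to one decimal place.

cos²i = (1.78222 − 1)/3 = 0.26074; i = arccos(0.51063) = 59.294°.
sin r = sin 59.294°/1.335 = 0.64405; r = 40.094°.
D_min = 2·59.294° − 4·40.094° + 180° = 138.212°.

138.2°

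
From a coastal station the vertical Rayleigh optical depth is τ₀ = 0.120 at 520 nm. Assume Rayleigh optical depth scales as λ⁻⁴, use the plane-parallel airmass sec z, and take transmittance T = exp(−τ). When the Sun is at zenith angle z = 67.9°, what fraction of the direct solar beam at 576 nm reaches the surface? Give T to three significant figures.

0.809

sec 67.9° = 2.6580.
τ = 0.120 × (520/576)⁴ × 2.6580 = 0.120 × 0.6642 × 2.6580 = 0.2119.
T = exp(−0.2119) = 0.8091.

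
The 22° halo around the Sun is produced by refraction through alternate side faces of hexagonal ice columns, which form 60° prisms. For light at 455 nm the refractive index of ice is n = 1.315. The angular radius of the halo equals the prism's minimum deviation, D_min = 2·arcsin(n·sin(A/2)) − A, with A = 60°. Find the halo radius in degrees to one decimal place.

n·sin(A/2) = 1.315 × sin 30° = 1.315 × 0.5000 = 0.6575.
D_min = 2·arcsin(0.6575) − 60° = 2 × 41.109° − 60° = 22.219°.

22.2°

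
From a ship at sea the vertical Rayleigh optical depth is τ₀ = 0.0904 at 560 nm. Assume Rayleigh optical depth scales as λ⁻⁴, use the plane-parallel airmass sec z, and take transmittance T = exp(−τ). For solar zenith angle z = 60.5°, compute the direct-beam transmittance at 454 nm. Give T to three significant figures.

sec 60.5° = 2.0308.
τ = 0.0904 × (560/454)⁴ × 2.0308 = 0.0904 × 2.3149 × 2.0308 = 0.4250.
T = exp(−0.4250) = 0.6538.

0.654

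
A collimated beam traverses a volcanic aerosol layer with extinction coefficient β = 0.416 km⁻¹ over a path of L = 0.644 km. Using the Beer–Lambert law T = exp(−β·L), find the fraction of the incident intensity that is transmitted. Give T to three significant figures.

0.765

τ = β·L = 0.416 × 0.644 = 0.2679.
T = exp(−0.2679) = 0.7650.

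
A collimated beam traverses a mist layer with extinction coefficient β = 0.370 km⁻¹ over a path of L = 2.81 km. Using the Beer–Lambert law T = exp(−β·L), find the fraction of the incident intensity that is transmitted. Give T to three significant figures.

τ = β·L = 0.370 × 2.81 = 1.0397.
T = exp(−1.0397) = 0.3536.

0.354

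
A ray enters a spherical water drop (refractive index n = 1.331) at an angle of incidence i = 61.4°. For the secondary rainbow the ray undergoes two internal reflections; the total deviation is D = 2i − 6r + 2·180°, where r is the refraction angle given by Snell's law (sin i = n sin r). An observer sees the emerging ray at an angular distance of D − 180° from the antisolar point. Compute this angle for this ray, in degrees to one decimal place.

55.2°

sin r = sin 61.4° / 1.331 = 0.8780/1.331 = 0.6596; r = 41.27°.
D = 2·61.4° − 6·41.27° + 2·180° = 122.80° − 247.64° + 360° = 235.16°.
Angle from antisolar point = D − 180° = 55.16°.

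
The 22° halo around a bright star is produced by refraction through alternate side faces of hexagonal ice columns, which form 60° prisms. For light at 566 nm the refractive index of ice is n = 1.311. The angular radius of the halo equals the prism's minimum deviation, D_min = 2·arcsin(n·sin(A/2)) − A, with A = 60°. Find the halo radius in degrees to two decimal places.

n·sin(A/2) = 1.311 × sin 30° = 1.311 × 0.5000 = 0.6555.
D_min = 2·arcsin(0.6555) − 60° = 2 × 40.958° − 60° = 21.915°.

21.92°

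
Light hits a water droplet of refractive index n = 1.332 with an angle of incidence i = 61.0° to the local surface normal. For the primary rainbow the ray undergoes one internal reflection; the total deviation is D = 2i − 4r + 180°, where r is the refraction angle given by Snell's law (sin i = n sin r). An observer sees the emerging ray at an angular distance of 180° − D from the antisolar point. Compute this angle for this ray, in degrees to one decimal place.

42.2°

sin r = sin 61.0° / 1.332 = 0.8746/1.332 = 0.6566; r = 41.04°.
D = 2·61.0° − 4·41.04° + 180° = 122.00° − 164.17° + 180° = 137.83°.
Angle from antisolar point = 180° − D = 42.17°.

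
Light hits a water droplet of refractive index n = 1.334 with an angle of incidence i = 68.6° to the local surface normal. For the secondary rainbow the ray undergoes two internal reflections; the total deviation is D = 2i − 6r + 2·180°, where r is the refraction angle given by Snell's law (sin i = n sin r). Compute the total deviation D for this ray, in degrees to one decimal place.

231.6°

sin r = sin 68.6° / 1.334 = 0.9311/1.334 = 0.6979; r = 44.26°.
D = 2·68.6° − 6·44.26° + 2·180° = 137.20° − 265.57° + 360° = 231.63°.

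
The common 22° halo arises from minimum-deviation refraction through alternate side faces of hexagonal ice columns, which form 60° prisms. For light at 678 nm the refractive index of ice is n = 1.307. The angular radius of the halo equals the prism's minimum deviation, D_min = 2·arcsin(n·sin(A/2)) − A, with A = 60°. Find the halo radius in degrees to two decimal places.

21.61°

n·sin(A/2) = 1.307 × sin 30° = 1.307 × 0.5000 = 0.6535.
D_min = 2·arcsin(0.6535) − 60° = 2 × 40.806° − 60° = 21.612°.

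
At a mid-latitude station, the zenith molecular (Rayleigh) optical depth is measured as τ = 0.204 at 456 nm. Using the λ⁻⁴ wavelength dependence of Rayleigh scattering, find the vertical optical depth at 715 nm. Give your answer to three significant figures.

τ(715 nm) = τ(456 nm) × (456/715)⁴ = 0.204 × (0.6378)⁴ = 0.204 × 0.1654 = 0.0337.

0.0337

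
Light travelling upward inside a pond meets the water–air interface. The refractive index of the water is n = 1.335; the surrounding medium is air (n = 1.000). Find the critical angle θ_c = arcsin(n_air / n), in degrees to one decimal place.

48.5°

sin θ_c = n_air / n = 1.000 / 1.335 = 0.7491.
θ_c = arcsin(0.7491) = 48.51°.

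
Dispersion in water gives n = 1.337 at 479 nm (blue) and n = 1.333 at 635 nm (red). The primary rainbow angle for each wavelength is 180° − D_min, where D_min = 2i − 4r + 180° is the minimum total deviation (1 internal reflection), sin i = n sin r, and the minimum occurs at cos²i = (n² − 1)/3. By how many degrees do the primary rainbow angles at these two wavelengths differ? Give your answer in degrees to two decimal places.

At 479 nm (n = 1.337): cos²i = 0.26252 → i = 59.178°, r = 39.964°, D_min = 138.500°, rainbow angle = 41.500°.
At 635 nm (n = 1.333): cos²i = 0.25896 → i = 59.410°, r = 40.225°, D_min = 137.922°, rainbow angle = 42.078°.
Angular width = |41.500° − 42.078°| = 0.578°.

0.58°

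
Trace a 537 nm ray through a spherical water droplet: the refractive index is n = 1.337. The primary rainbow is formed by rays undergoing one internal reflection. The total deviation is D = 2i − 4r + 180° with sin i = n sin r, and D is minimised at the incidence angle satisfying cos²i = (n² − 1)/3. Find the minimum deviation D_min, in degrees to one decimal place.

138.5°

cos²i = (1.78757 − 1)/3 = 0.26252; i = arccos(0.51237) = 59.178°.
sin r = sin 59.178°/1.337 = 0.64231; r = 39.964°.
D_min = 2·59.178° − 4·39.964° + 180° = 138.500°.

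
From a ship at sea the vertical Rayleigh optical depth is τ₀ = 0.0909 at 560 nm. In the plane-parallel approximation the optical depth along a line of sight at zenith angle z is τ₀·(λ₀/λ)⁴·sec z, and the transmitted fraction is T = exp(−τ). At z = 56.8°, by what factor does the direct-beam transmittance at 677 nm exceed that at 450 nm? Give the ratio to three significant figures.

1.38

Airmass: sec 56.8° = 1.8263.
τ(677 nm) = 0.0909 × (560/677)⁴ × 1.8263 = 0.0909 × 0.4682 × 1.8263 = 0.0777.
τ(450 nm) = 0.0909 × (560/450)⁴ × 1.8263 = 0.0909 × 2.3983 × 1.8263 = 0.3981.
T(677)/T(450) = exp(τ_B − τ_A) = exp(0.3204) = 1.3777.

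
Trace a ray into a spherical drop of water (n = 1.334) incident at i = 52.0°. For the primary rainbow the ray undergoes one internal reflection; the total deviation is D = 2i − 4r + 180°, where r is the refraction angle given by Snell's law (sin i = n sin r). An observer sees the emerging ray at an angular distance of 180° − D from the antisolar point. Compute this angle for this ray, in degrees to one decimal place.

40.8°

sin r = sin 52.0° / 1.334 = 0.7880/1.334 = 0.5907; r = 36.21°.
D = 2·52.0° − 4·36.21° + 180° = 104.00° − 144.83° + 180° = 139.17°.
Angle from antisolar point = 180° − D = 40.83°.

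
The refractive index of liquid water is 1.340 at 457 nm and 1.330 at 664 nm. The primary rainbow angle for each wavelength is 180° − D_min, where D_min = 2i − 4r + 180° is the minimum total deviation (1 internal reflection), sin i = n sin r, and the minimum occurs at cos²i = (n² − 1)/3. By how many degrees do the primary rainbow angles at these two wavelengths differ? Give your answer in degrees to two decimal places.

1.45°

At 457 nm (n = 1.340): cos²i = 0.26520 → i = 59.004°, r = 39.770°, D_min = 138.929°, rainbow angle = 41.071°.
At 664 nm (n = 1.330): cos²i = 0.25630 → i = 59.585°, r = 40.422°, D_min = 137.484°, rainbow angle = 42.516°.
Angular width = |41.071° − 42.516°| = 1.445°.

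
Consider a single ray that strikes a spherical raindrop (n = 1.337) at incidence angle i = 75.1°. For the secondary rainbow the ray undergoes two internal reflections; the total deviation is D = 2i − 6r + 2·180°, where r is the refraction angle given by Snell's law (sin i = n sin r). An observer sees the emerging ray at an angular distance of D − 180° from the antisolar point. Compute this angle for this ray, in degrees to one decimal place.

52.5°

sin r = sin 75.1° / 1.337 = 0.9664/1.337 = 0.7228; r = 46.29°.
D = 2·75.1° − 6·46.29° + 2·180° = 150.20° − 277.71° + 360° = 232.49°.
Angle from antisolar point = D − 180° = 52.49°.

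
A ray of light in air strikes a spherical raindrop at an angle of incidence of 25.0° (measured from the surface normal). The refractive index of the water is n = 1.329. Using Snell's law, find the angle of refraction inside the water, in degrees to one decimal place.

18.5°

Snell: sin θ_r = sin θ_i / n = sin 25.0° / 1.329 = 0.4226 / 1.329 = 0.3180.
θ_r = arcsin(0.3180) = 18.54°.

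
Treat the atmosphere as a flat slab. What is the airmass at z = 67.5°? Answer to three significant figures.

X = sec z = 1/cos 67.5° = 1/0.3827 = 2.6131.

2.61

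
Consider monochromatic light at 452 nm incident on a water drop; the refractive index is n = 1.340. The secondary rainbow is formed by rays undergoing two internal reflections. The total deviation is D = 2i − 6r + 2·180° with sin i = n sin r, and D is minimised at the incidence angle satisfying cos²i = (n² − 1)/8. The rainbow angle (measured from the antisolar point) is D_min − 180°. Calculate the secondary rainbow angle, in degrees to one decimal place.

52.7°

cos²i = (1.79560 − 1)/8 = 0.09945; i = arccos(0.31536) = 71.618°.
sin r = sin 71.618°/1.340 = 0.70819; r = 45.088°.
D_min = 2·71.618° − 6·45.088° + 360° = 232.709°.
Rainbow angle = D_min − 180° = 52.709°.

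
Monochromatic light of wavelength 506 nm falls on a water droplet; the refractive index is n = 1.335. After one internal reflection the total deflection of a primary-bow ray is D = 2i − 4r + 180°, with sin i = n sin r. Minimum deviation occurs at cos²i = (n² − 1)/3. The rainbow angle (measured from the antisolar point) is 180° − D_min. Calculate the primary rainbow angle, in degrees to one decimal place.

cos²i = (1.78222 − 1)/3 = 0.26074; i = arccos(0.51063) = 59.294°.
sin r = sin 59.294°/1.335 = 0.64405; r = 40.094°.
D_min = 2·59.294° − 4·40.094° + 180° = 138.212°.
Rainbow angle = 180° − D_min = 41.788°.

41.8°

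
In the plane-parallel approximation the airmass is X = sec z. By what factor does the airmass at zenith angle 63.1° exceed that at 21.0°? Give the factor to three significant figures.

2.06

X(63.1°)/X(21.0°) = sec 63.1° / sec 21.0° = cos 21.0° / cos 63.1° = 0.9336/0.4524 = 2.0635.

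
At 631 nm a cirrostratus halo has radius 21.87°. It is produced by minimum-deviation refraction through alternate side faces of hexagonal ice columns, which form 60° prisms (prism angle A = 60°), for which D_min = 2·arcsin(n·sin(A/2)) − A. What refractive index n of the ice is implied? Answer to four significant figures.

Rearranging: n = sin((D_min + A)/2) / sin(A/2).
(D_min + A)/2 = (21.87° + 60°)/2 = 40.935°.
n = sin 40.935° / sin 30° = 0.6552 / 0.5000 = 1.3104.

1.310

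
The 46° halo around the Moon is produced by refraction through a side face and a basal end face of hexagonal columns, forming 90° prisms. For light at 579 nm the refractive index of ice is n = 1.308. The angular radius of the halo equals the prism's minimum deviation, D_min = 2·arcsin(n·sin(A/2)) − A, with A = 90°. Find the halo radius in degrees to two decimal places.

45.31°

n·sin(A/2) = 1.308 × sin 45° = 1.308 × 0.7071 = 0.9249.
D_min = 2·arcsin(0.9249) − 90° = 2 × 67.653° − 90° = 45.305°.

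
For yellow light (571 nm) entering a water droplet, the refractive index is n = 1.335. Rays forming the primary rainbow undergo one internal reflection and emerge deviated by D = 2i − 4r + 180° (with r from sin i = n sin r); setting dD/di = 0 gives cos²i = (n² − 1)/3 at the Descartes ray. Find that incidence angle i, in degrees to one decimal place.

59.3°

cos²i = (1.335² − 1)/3 = (1.78222 − 1)/3 = 0.26074.
cos i = 0.51063, so i = 59.294°.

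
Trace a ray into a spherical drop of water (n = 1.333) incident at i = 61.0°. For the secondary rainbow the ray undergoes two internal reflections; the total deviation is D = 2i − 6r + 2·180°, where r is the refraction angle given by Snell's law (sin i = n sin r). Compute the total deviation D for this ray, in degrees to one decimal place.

sin r = sin 61.0° / 1.333 = 0.8746/1.333 = 0.6561; r = 41.01°.
D = 2·61.0° − 6·41.01° + 2·180° = 122.00° − 246.03° + 360° = 235.97°.

236.0°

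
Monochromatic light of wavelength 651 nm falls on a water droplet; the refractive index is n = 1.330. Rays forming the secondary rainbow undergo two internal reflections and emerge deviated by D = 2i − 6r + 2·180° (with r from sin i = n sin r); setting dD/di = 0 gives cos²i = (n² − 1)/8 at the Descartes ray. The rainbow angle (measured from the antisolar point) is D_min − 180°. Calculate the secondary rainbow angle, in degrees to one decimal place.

cos²i = (1.76890 − 1)/8 = 0.09611; i = arccos(0.31002) = 71.940°.
sin r = sin 71.940°/1.330 = 0.71483; r = 45.630°.
D_min = 2·71.940° − 6·45.630° + 360° = 230.101°.
Rainbow angle = D_min − 180° = 50.101°.

50.1°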